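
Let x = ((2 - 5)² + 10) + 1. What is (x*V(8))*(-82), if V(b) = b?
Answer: -13120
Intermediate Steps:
x = 20 (x = ((-3)² + 10) + 1 = (9 + 10) + 1 = 19 + 1 = 20)
(x*V(8))*(-82) = (20*8)*(-82) = 160*(-82) = -13120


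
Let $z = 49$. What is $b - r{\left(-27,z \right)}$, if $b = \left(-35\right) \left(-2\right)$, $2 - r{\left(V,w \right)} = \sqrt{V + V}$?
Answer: $68 + 3 i \sqrt{6} \approx 68.0 + 7.3485 i$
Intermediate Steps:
$r{\left(V,w \right)} = 2 - \sqrt{2} \sqrt{V}$ ($r{\left(V,w \right)} = 2 - \sqrt{V + V} = 2 - \sqrt{2 V} = 2 - \sqrt{2} \sqrt{V}$)
$b = 70$
$b - r{\left(-27,z \right)} = 70 - \left(2 - \sqrt{2} \sqrt{-27}\right) = 70 - \left(2 - \sqrt{2} \cdot 3 i \sqrt{3}\right) = 70 - \left(2 - 3 i \sqrt{6}\right) = 68 + 3 i \sqrt{6}$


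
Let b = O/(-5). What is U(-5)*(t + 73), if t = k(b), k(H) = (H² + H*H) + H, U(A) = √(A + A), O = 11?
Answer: 2012*I*√10/25 ≈ 254.5*I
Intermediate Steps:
b = -11/5 (b = 11/(-5) = 11*(-⅕) = -11/5 ≈ -2.2000)
U(A) = √2*√A (U(A) = √(2*A) = √2*√A)
k(H) = H + 2*H² (k(H) = (H² + H²) + H = 2*H² + H = H + 2*H²)
t = 187/25 (t = -11*(1 + 2*(-11/5))/5 = -11*(1 - 22/5)/5 = -11/5*(-17/5) = 187/25 ≈ 7.4800)
U(-5)*(t + 73) = (√2*√(-5))*(187/25 + 73) = (√2*(I*√5))*(2012/25) = (I*√10)*(2012/25) = 2012*I*√10/25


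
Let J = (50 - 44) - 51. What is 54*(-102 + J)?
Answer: -7938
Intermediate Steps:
J = -45 (J = 6 - 51 = -45)
54*(-102 + J) = 54*(-102 - 45) = 54*(-147) = -7938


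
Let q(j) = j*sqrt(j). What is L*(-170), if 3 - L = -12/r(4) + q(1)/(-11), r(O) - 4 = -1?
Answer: -13260/11 ≈ -1205.5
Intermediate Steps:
q(j) = j**(3/2)
r(O) = 3 (r(O) = 4 - 1 = 3)
L = 78/11 (L = 3 - (-12/3 + 1**(3/2)/(-11)) = 3 - (-12*1/3 + 1*(-1/11)) = 3 - (-4 - 1/11) = 3 - 1*(-45/11) = 3 + 45/11 = 78/11 ≈ 7.0909)
L*(-170) = (78/11)*(-170) = -13260/11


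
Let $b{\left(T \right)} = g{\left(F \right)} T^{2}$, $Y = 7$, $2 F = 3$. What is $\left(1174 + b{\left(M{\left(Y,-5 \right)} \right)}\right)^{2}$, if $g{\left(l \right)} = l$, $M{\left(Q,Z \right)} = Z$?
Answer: $\frac{5870929}{4} \approx 1.4677 \cdot 10^{6}$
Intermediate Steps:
$F = \frac{3}{2}$ ($F = \frac{1}{2} \cdot 3 = \frac{3}{2} \approx 1.5$)
$b{\left(T \right)} = \frac{3 T^{2}}{2}$
$\left(1174 + b{\left(M{\left(Y,-5 \right)} \right)}\right)^{2} = \left(1174 + \frac{3 \left(-5\right)^{2}}{2}\right)^{2} = \left(1174 + \frac{3}{2} \cdot 25\right)^{2} = \left(1174 + \frac{75}{2}\right)^{2} = \left(\frac{2423}{2}\right)^{2} = \frac{5870929}{4}$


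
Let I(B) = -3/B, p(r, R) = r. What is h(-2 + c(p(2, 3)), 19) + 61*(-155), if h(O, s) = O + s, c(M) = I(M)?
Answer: -18879/2 ≈ -9439.5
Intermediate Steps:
c(M) = -3/M
h(-2 + c(p(2, 3)), 19) + 61*(-155) = ((-2 - 3/2) + 19) + 61*(-155) = ((-2 - 3*½) + 19) - 9455 = ((-2 - 3/2) + 19) - 9455 = (-7/2 + 19) - 9455 = 31/2 - 9455 = -18879/2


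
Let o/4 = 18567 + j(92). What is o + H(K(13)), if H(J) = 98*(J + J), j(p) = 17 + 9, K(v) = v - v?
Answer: 74372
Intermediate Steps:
K(v) = 0
j(p) = 26
H(J) = 196*J (H(J) = 98*(2*J) = 196*J)
o = 74372 (o = 4*(18567 + 26) = 4*18593 = 74372)
o + H(K(13)) = 74372 + 196*0 = 74372 + 0 = 74372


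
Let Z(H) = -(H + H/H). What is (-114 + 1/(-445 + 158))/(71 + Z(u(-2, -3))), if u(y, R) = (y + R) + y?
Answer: -32719/22099 ≈ -1.4806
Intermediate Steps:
u(y, R) = R + 2*y (u(y, R) = (R + y) + y = R + 2*y)
Z(H) = -1 - H (Z(H) = -(H + 1) = -(1 + H) = -1 - H)
(-114 + 1/(-445 + 158))/(71 + Z(u(-2, -3))) = (-114 + 1/(-445 + 158))/(71 + (-1 - (-3 + 2*(-2)))) = (-114 + 1/(-287))/(71 + (-1 - (-3 - 4))) = (-114 - 1/287)/(71 + (-1 - 1*(-7))) = -32719/(287*(71 + (-1 + 7))) = -32719/(287*(71 + 6)) = -32719/287/77 = -32719/287*1/77 = -32719/22099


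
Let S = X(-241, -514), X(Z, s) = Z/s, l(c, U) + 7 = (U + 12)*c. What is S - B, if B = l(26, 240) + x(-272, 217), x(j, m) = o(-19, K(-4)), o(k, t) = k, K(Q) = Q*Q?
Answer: -3354123/514 ≈ -6525.5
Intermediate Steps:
K(Q) = Q**2
x(j, m) = -19
l(c, U) = -7 + c*(12 + U) (l(c, U) = -7 + (U + 12)*c = -7 + (12 + U)*c = -7 + c*(12 + U))
B = 6526 (B = (-7 + 12*26 + 240*26) - 19 = (-7 + 312 + 6240) - 19 = 6545 - 19 = 6526)
S = 241/514 (S = -241/(-514) = -241*(-1/514) = 241/514 ≈ 0.46887)
S - B = 241/514 - 1*6526 = 241/514 - 6526 = -3354123/514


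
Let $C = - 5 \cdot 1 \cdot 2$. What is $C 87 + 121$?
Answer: $-749$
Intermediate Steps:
$C = -10$ ($C = \left(-5\right) 2 = -10$)
$C 87 + 121 = \left(-10\right) 87 + 121 = -870 + 121 = -749$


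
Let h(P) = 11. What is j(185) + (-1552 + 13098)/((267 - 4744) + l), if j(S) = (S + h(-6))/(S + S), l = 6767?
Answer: 236043/42365 ≈ 5.5716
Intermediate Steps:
j(S) = (11 + S)/(2*S) (j(S) = (S + 11)/(S + S) = (11 + S)/((2*S)) = (11 + S)*(1/(2*S)) = (11 + S)/(2*S))
j(185) + (-1552 + 13098)/((267 - 4744) + l) = (1/2)*(11 + 185)/185 + (-1552 + 13098)/((267 - 4744) + 6767) = (1/2)*(1/185)*196 + 11546/(-4477 + 6767) = 98/185 + 11546/2290 = 98/185 + 11546*(1/2290) = 98/185 + 5773/1145 = 236043/42365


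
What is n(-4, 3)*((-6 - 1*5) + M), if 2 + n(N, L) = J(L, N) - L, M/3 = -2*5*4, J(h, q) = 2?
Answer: 393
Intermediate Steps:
M = -120 (M = 3*(-2*5*4) = 3*(-10*4) = 3*(-40) = -120)
n(N, L) = -L (n(N, L) = -2 + (2 - L) = -L)
n(-4, 3)*((-6 - 1*5) + M) = (-1*3)*((-6 - 1*5) - 120) = -3*((-6 - 5) - 120) = -3*(-11 - 120) = -3*(-131) = 393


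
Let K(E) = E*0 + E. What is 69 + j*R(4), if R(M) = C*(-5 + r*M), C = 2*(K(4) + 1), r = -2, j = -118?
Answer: 15409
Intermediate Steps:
K(E) = E (K(E) = 0 + E = E)
C = 10 (C = 2*(4 + 1) = 2*5 = 10)
R(M) = -50 - 20*M (R(M) = 10*(-5 - 2*M) = -50 - 20*M)
69 + j*R(4) = 69 - 118*(-50 - 20*4) = 69 - 118*(-50 - 80) = 69 - 118*(-130) = 69 + 15340 = 15409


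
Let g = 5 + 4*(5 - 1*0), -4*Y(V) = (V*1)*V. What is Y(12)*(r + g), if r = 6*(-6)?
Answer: 396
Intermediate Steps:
Y(V) = -V²/4 (Y(V) = -V*1*V/4 = -V*V/4 = -V²/4)
r = -36
g = 25 (g = 5 + 4*(5 + 0) = 5 + 4*5 = 5 + 20 = 25)
Y(12)*(r + g) = (-¼*12²)*(-36 + 25) = -¼*144*(-11) = -36*(-11) = 396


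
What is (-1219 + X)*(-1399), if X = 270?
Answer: 1327651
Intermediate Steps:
(-1219 + X)*(-1399) = (-1219 + 270)*(-1399) = -949*(-1399) = 1327651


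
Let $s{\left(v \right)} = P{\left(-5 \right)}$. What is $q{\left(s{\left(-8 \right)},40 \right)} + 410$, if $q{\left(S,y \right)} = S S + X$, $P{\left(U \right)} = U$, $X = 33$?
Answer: $468$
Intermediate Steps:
$s{\left(v \right)} = -5$
$q{\left(S,y \right)} = 33 + S^{2}$ ($q{\left(S,y \right)} = S S + 33 = S^{2} + 33 = 33 + S^{2}$)
$q{\left(s{\left(-8 \right)},40 \right)} + 410 = \left(33 + \left(-5\right)^{2}\right) + 410 = \left(33 + 25\right) + 410 = 58 + 410 = 468$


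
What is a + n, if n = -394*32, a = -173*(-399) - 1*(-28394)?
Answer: 84813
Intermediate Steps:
a = 97421 (a = 69027 + 28394 = 97421)
n = -12608
a + n = 97421 - 12608 = 84813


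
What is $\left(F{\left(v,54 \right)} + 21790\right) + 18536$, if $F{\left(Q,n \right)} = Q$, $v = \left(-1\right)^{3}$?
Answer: $40325$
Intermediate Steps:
$v = -1$
$\left(F{\left(v,54 \right)} + 21790\right) + 18536 = \left(-1 + 21790\right) + 18536 = 21789 + 18536 = 40325$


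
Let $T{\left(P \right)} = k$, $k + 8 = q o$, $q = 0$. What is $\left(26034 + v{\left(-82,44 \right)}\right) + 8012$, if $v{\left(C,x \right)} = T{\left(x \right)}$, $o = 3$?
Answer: $34038$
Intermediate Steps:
$k = -8$ ($k = -8 + 0 \cdot 3 = -8 + 0 = -8$)
$T{\left(P \right)} = -8$
$v{\left(C,x \right)} = -8$
$\left(26034 + v{\left(-82,44 \right)}\right) + 8012 = \left(26034 - 8\right) + 8012 = 26026 + 8012 = 34038$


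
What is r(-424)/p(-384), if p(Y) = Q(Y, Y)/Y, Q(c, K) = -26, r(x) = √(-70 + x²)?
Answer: 192*√179706/13 ≈ 6260.9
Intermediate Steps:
p(Y) = -26/Y
r(-424)/p(-384) = √(-70 + (-424)²)/((-26/(-384))) = √(-70 + 179776)/((-26*(-1/384))) = √179706/(13/192) = √179706*(192/13) = 192*√179706/13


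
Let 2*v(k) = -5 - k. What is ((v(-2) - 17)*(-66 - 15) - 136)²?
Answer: 7425625/4 ≈ 1.8564e+6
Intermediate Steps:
v(k) = -5/2 - k/2 (v(k) = (-5 - k)/2 = -5/2 - k/2)
((v(-2) - 17)*(-66 - 15) - 136)² = (((-5/2 - ½*(-2)) - 17)*(-66 - 15) - 136)² = (((-5/2 + 1) - 17)*(-81) - 136)² = ((-3/2 - 17)*(-81) - 136)² = (-37/2*(-81) - 136)² = (2997/2 - 136)² = (2725/2)² = 7425625/4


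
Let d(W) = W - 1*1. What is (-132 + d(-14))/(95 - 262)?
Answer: 147/167 ≈ 0.88024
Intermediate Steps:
d(W) = -1 + W (d(W) = W - 1 = -1 + W)
(-132 + d(-14))/(95 - 262) = (-132 + (-1 - 14))/(95 - 262) = (-132 - 15)/(-167) = -147*(-1/167) = 147/167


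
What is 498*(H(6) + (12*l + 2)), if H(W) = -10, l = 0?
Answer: -3984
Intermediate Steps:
498*(H(6) + (12*l + 2)) = 498*(-10 + (12*0 + 2)) = 498*(-10 + (0 + 2)) = 498*(-10 + 2) = 498*(-8) = -3984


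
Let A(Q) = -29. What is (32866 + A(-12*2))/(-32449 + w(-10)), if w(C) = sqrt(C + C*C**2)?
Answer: -1065527813/1052938611 - 32837*I*sqrt(1010)/1052938611 ≈ -1.012 - 0.00099111*I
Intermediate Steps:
w(C) = sqrt(C + C**3)
(32866 + A(-12*2))/(-32449 + w(-10)) = (32866 - 29)/(-32449 + sqrt(-10 + (-10)**3)) = 32837/(-32449 + sqrt(-10 - 1000)) = 32837/(-32449 + sqrt(-1010)) = 32837/(-32449 + I*sqrt(1010))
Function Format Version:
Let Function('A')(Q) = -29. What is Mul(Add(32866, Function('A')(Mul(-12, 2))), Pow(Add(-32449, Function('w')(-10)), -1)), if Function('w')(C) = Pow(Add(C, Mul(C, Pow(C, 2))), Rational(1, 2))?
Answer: Add(Rational(-1065527813, 1052938611), Mul(Rational(-32837, 1052938611), I, Pow(1010, Rational(1, 2)))) ≈ Add(-1.0120, Mul(-0.00099111, I))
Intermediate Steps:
Function('w')(C) = Pow(Add(C, Pow(C, 3)), Rational(1, 2))
Mul(Add(32866, Function('A')(Mul(-12, 2))), Pow(Add(-32449, Function('w')(-10)), -1)) = Mul(Add(32866, -29), Pow(Add(-32449, Pow(Add(-10, Pow(-10, 3)), Rational(1, 2))), -1)) = Mul(32837, Pow(Add(-32449, Pow(Add(-10, -1000), Rational(1, 2))), -1)) = Mul(32837, Pow(Add(-32449, Pow(-1010, Rational(1, 2))), -1)) = Mul(32837, Pow(Add(-32449, Mul(I, Pow(1010, Rational(1, 2)))), -1))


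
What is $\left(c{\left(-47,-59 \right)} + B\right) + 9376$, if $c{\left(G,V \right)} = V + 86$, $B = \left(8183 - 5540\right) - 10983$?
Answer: $1063$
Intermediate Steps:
$B = -8340$ ($B = 2643 - 10983 = -8340$)
$c{\left(G,V \right)} = 86 + V$
$\left(c{\left(-47,-59 \right)} + B\right) + 9376 = \left(\left(86 - 59\right) - 8340\right) + 9376 = \left(27 - 8340\right) + 9376 = -8313 + 9376 = 1063$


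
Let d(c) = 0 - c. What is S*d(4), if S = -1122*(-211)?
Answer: -946968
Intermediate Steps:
d(c) = -c
S = 236742
S*d(4) = 236742*(-1*4) = 236742*(-4) = -946968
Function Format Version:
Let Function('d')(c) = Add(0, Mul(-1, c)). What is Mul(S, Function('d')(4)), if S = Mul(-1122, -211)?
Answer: -946968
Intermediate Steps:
Function('d')(c) = Mul(-1, c)
S = 236742
Mul(S, Function('d')(4)) = Mul(236742, Mul(-1, 4)) = Mul(236742, -4) = -946968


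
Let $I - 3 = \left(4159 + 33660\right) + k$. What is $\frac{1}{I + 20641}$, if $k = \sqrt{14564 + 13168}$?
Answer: $\frac{58463}{3417894637} - \frac{2 \sqrt{6933}}{3417894637} \approx 1.7056 \cdot 10^{-5}$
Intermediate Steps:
$k = 2 \sqrt{6933}$ ($k = \sqrt{27732} = 2 \sqrt{6933} \approx 166.53$)
$I = 37822 + 2 \sqrt{6933}$ ($I = 3 + \left(\left(4159 + 33660\right) + 2 \sqrt{6933}\right) = 3 + \left(37819 + 2 \sqrt{6933}\right) = 37822 + 2 \sqrt{6933} \approx 37989.0$)
$\frac{1}{I + 20641} = \frac{1}{\left(37822 + 2 \sqrt{6933}\right) + 20641} = \frac{1}{58463 + 2 \sqrt{6933}}$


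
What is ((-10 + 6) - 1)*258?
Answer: -1290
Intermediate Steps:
((-10 + 6) - 1)*258 = (-4 - 1)*258 = -5*258 = -1290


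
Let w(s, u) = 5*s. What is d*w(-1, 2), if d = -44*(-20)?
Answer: -4400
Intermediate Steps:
d = 880
d*w(-1, 2) = 880*(5*(-1)) = 880*(-5) = -4400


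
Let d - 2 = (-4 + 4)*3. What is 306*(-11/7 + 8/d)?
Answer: 5202/7 ≈ 743.14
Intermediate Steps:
d = 2 (d = 2 + (-4 + 4)*3 = 2 + 0*3 = 2 + 0 = 2)
306*(-11/7 + 8/d) = 306*(-11/7 + 8/2) = 306*(-11*1/7 + 8*(1/2)) = 306*(-11/7 + 4) = 306*(17/7) = 5202/7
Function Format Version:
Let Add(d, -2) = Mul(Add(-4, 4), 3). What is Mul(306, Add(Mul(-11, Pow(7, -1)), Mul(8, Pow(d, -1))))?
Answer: Rational(5202, 7) ≈ 743.14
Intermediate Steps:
d = 2 (d = Add(2, Mul(Add(-4, 4), 3)) = Add(2, Mul(0, 3)) = Add(2, 0) = 2)
Mul(306, Add(Mul(-11, Pow(7, -1)), Mul(8, Pow(d, -1)))) = Mul(306, Add(Mul(-11, Pow(7, -1)), Mul(8, Pow(2, -1)))) = Mul(306, Add(Mul(-11, Rational(1, 7)), Mul(8, Rational(1, 2)))) = Mul(306, Add(Rational(-11, 7), 4)) = Mul(306, Rational(17, 7)) = Rational(5202, 7)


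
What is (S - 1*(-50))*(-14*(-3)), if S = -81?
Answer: -1302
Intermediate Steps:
(S - 1*(-50))*(-14*(-3)) = (-81 - 1*(-50))*(-14*(-3)) = (-81 + 50)*42 = -31*42 = -1302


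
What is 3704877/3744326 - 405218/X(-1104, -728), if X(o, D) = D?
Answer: 379991360881/681467332 ≈ 557.61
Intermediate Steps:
3704877/3744326 - 405218/X(-1104, -728) = 3704877/3744326 - 405218/(-728) = 3704877*(1/3744326) - 405218*(-1/728) = 3704877/3744326 + 202609/364 = 379991360881/681467332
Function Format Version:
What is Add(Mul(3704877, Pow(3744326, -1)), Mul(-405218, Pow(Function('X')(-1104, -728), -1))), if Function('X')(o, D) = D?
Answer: Rational(379991360881, 681467332) ≈ 557.61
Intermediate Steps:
Add(Mul(3704877, Pow(3744326, -1)), Mul(-405218, Pow(Function('X')(-1104, -728), -1))) = Add(Mul(3704877, Pow(3744326, -1)), Mul(-405218, Pow(-728, -1))) = Add(Mul(3704877, Rational(1, 3744326)), Mul(-405218, Rational(-1, 728))) = Add(Rational(3704877, 3744326), Rational(202609, 364)) = Rational(379991360881, 681467332)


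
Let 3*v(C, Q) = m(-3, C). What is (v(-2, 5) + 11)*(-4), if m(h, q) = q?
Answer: -124/3 ≈ -41.333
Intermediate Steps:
v(C, Q) = C/3
(v(-2, 5) + 11)*(-4) = ((⅓)*(-2) + 11)*(-4) = (-⅔ + 11)*(-4) = (31/3)*(-4) = -124/3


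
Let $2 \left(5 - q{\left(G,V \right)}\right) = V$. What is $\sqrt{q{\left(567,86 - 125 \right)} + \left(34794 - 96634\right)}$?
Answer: $\frac{i \sqrt{247262}}{2} \approx 248.63 i$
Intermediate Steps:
$q{\left(G,V \right)} = 5 - \frac{V}{2}$
$\sqrt{q{\left(567,86 - 125 \right)} + \left(34794 - 96634\right)} = \sqrt{\left(5 - \frac{86 - 125}{2}\right) + \left(34794 - 96634\right)} = \sqrt{\left(5 - - \frac{39}{2}\right) - 61840} = \sqrt{\left(5 + \frac{39}{2}\right) - 61840} = \sqrt{\frac{49}{2} - 61840} = \sqrt{- \frac{123631}{2}} = \frac{i \sqrt{247262}}{2}$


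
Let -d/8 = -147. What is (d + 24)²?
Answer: 1440000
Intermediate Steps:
d = 1176 (d = -8*(-147) = 1176)
(d + 24)² = (1176 + 24)² = 1200² = 1440000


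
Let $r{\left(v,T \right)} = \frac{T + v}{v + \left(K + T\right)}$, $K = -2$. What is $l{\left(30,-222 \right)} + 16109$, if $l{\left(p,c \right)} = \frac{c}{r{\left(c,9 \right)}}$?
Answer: $\frac{1127829}{71} \approx 15885.0$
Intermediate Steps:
$r{\left(v,T \right)} = \frac{T + v}{-2 + T + v}$ ($r{\left(v,T \right)} = \frac{T + v}{v + \left(-2 + T\right)} = \frac{T + v}{-2 + T + v}$)
$l{\left(p,c \right)} = \frac{c \left(7 + c\right)}{9 + c}$ ($l{\left(p,c \right)} = \frac{c}{\frac{1}{-2 + 9 + c} \left(9 + c\right)} = \frac{c}{\frac{1}{7 + c} \left(9 + c\right)} = c \frac{7 + c}{9 + c} = \frac{c \left(7 + c\right)}{9 + c}$)
$l{\left(30,-222 \right)} + 16109 = - \frac{222 \left(7 - 222\right)}{9 - 222} + 16109 = \left(-222\right) \frac{1}{-213} \left(-215\right) + 16109 = \left(-222\right) \left(- \frac{1}{213}\right) \left(-215\right) + 16109 = - \frac{15910}{71} + 16109 = \frac{1127829}{71}$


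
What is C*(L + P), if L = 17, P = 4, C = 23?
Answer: 483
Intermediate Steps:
C*(L + P) = 23*(17 + 4) = 23*21 = 483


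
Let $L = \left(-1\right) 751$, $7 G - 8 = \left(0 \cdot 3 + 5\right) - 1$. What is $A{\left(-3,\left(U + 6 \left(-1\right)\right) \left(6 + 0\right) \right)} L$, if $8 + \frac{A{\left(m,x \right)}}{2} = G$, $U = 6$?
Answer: $\frac{66088}{7} \approx 9441.1$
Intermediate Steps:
$G = \frac{12}{7}$ ($G = \frac{8}{7} + \frac{\left(0 \cdot 3 + 5\right) - 1}{7} = \frac{8}{7} + \frac{\left(0 + 5\right) - 1}{7} = \frac{8}{7} + \frac{5 - 1}{7} = \frac{8}{7} + \frac{1}{7} \cdot 4 = \frac{8}{7} + \frac{4}{7} = \frac{12}{7} \approx 1.7143$)
$A{\left(m,x \right)} = - \frac{88}{7}$ ($A{\left(m,x \right)} = -16 + 2 \cdot \frac{12}{7} = -16 + \frac{24}{7} = - \frac{88}{7}$)
$L = -751$
$A{\left(-3,\left(U + 6 \left(-1\right)\right) \left(6 + 0\right) \right)} L = \left(- \frac{88}{7}\right) \left(-751\right) = \frac{66088}{7}$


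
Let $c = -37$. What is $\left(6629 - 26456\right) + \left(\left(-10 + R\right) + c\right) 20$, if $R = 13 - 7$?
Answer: $-20647$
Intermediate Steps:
$R = 6$
$\left(6629 - 26456\right) + \left(\left(-10 + R\right) + c\right) 20 = \left(6629 - 26456\right) + \left(\left(-10 + 6\right) - 37\right) 20 = -19827 + \left(-4 - 37\right) 20 = -19827 - 820 = -20647$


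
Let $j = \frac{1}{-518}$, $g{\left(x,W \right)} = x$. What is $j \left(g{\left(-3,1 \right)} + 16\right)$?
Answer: $- \frac{13}{518} \approx -0.025097$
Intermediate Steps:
$j = - \frac{1}{518} \approx -0.0019305$
$j \left(g{\left(-3,1 \right)} + 16\right) = - \frac{-3 + 16}{518} = \left(- \frac{1}{518}\right) 13 = - \frac{13}{518}$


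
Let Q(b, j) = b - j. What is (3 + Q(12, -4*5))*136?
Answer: 4760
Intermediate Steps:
(3 + Q(12, -4*5))*136 = (3 + (12 - (-4)*5))*136 = (3 + (12 - 1*(-20)))*136 = (3 + (12 + 20))*136 = (3 + 32)*136 = 35*136 = 4760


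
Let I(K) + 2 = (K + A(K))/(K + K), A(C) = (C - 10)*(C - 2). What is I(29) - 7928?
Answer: -229699/29 ≈ -7920.7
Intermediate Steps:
A(C) = (-10 + C)*(-2 + C)
I(K) = -2 + (20 + K² - 11*K)/(2*K) (I(K) = -2 + (K + (20 + K² - 12*K))/(K + K) = -2 + (20 + K² - 11*K)/((2*K)) = -2 + (20 + K² - 11*K)*(1/(2*K)) = -2 + (20 + K² - 11*K)/(2*K))
I(29) - 7928 = (-15/2 + (½)*29 + 10/29) - 7928 = (-15/2 + 29/2 + 10*(1/29)) - 7928 = (-15/2 + 29/2 + 10/29) - 7928 = 213/29 - 7928 = -229699/29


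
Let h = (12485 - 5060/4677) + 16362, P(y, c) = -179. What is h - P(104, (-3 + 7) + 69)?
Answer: 135749542/4677 ≈ 29025.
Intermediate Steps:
h = 134912359/4677 (h = (12485 - 5060*1/4677) + 16362 = (12485 - 5060/4677) + 16362 = 58387285/4677 + 16362 = 134912359/4677 ≈ 28846.)
h - P(104, (-3 + 7) + 69) = 134912359/4677 - 1*(-179) = 134912359/4677 + 179 = 135749542/4677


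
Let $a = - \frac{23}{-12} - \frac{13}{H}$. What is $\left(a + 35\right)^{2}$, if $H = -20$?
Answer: $\frac{1270129}{900} \approx 1411.3$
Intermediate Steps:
$a = \frac{77}{30}$ ($a = - \frac{23}{-12} - \frac{13}{-20} = \left(-23\right) \left(- \frac{1}{12}\right) - - \frac{13}{20} = \frac{23}{12} + \frac{13}{20} = \frac{77}{30} \approx 2.5667$)
$\left(a + 35\right)^{2} = \left(\frac{77}{30} + 35\right)^{2} = \left(\frac{1127}{30}\right)^{2} = \frac{1270129}{900}$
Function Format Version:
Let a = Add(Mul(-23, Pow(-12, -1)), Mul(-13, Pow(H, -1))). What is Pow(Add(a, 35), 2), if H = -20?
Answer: Rational(1270129, 900) ≈ 1411.3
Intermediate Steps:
a = Rational(77, 30) (a = Add(Mul(-23, Pow(-12, -1)), Mul(-13, Pow(-20, -1))) = Add(Mul(-23, Rational(-1, 12)), Mul(-13, Rational(-1, 20))) = Add(Rational(23, 12), Rational(13, 20)) = Rational(77, 30) ≈ 2.5667)
Pow(Add(a, 35), 2) = Pow(Add(Rational(77, 30), 35), 2) = Pow(Rational(1127, 30), 2) = Rational(1270129, 900)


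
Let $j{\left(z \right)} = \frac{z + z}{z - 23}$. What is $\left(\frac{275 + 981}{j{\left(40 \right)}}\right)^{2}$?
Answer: $\frac{7123561}{100} \approx 71236.0$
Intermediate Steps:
$j{\left(z \right)} = \frac{2 z}{-23 + z}$
$\left(\frac{275 + 981}{j{\left(40 \right)}}\right)^{2} = \left(\frac{275 + 981}{2 \cdot 40 \frac{1}{-23 + 40}}\right)^{2} = \left(\frac{1256}{2 \cdot 40 \cdot \frac{1}{17}}\right)^{2} = \left(\frac{1256}{\frac{80}{17}}\right)^{2} = \left(1256 \cdot \frac{17}{80}\right)^{2} = \left(\frac{2669}{10}\right)^{2} = \frac{7123561}{100}$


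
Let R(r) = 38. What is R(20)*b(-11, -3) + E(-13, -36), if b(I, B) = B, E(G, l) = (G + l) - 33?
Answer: -196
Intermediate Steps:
E(G, l) = -33 + G + l
R(20)*b(-11, -3) + E(-13, -36) = 38*(-3) + (-33 - 13 - 36) = -114 - 82 = -196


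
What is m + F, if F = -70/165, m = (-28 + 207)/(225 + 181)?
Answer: 223/13398 ≈ 0.016644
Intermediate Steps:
m = 179/406 ≈ 0.44089
F = -14/33 (F = -70*1/165 = -14/33 ≈ -0.42424)
m + F = 179/406 - 14/33 = 223/13398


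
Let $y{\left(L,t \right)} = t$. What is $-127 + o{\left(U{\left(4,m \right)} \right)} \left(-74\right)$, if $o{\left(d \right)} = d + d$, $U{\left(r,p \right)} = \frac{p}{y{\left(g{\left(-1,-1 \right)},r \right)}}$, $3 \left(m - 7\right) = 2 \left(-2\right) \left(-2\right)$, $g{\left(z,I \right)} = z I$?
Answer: $- \frac{1454}{3} \approx -484.67$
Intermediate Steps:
$g{\left(z,I \right)} = I z$
$m = \frac{29}{3}$ ($m = 7 + \frac{2 \left(-2\right) \left(-2\right)}{3} = 7 + \frac{\left(-4\right) \left(-2\right)}{3} = 7 + \frac{1}{3} \cdot 8 = 7 + \frac{8}{3} = \frac{29}{3} \approx 9.6667$)
$U{\left(r,p \right)} = \frac{p}{r}$
$o{\left(d \right)} = 2 d$
$-127 + o{\left(U{\left(4,m \right)} \right)} \left(-74\right) = -127 + 2 \frac{29}{3 \cdot 4} \left(-74\right) = -127 + 2 \cdot \frac{29}{3} \cdot \frac{1}{4} \left(-74\right) = -127 + 2 \cdot \frac{29}{12} \left(-74\right) = -127 + \frac{29}{6} \left(-74\right) = -127 - \frac{1073}{3} = - \frac{1454}{3}$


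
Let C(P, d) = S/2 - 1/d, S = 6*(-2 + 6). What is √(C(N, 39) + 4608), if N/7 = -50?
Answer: √7026981/39 ≈ 67.970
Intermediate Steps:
N = -350 (N = 7*(-50) = -350)
S = 24 (S = 6*4 = 24)
C(P, d) = 12 - 1/d (C(P, d) = 24/2 - 1/d = 24*(½) - 1/d = 12 - 1/d)
√(C(N, 39) + 4608) = √((12 - 1/39) + 4608) = √(467/39 + 4608) = √(180179/39) = √7026981/39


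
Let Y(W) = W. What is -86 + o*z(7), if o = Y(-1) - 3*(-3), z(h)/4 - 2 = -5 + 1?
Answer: -150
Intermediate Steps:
z(h) = -8 (z(h) = 8 + 4*(-5 + 1) = 8 + 4*(-4) = 8 - 16 = -8)
o = 8 (o = -1 - 3*(-3) = -1 + 9 = 8)
-86 + o*z(7) = -86 + 8*(-8) = -86 - 64 = -150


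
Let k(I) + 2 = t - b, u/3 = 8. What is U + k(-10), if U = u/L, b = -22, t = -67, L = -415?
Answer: -19529/415 ≈ -47.058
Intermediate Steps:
u = 24 (u = 3*8 = 24)
k(I) = -47 (k(I) = -2 + (-67 - 1*(-22)) = -2 + (-67 + 22) = -2 - 45 = -47)
U = -24/415 (U = 24/(-415) = -1/415*24 = -24/415 ≈ -0.057831)
U + k(-10) = -24/415 - 47 = -19529/415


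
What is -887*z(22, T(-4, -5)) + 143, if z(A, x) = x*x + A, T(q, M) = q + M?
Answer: -91218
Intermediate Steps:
T(q, M) = M + q
z(A, x) = A + x² (z(A, x) = x² + A = A + x²)
-887*z(22, T(-4, -5)) + 143 = -887*(22 + (-5 - 4)²) + 143 = -887*(22 + (-9)²) + 143 = -887*(22 + 81) + 143 = -887*103 + 143 = -91361 + 143 = -91218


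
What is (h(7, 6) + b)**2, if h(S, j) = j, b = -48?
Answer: 1764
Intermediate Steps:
(h(7, 6) + b)**2 = (6 - 48)**2 = (-42)**2 = 1764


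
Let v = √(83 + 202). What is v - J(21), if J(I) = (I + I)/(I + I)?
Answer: -1 + √285 ≈ 15.882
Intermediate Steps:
J(I) = 1 (J(I) = (2*I)/((2*I)) = (2*I)*(1/(2*I)) = 1)
v = √285 ≈ 16.882
v - J(21) = √285 - 1*1 = √285 - 1 = -1 + √285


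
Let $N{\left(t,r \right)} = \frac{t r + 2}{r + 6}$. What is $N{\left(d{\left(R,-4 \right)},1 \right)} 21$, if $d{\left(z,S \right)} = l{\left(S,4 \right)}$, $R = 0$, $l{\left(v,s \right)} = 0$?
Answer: $6$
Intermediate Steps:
$d{\left(z,S \right)} = 0$
$N{\left(t,r \right)} = \frac{2 + r t}{6 + r}$ ($N{\left(t,r \right)} = \frac{r t + 2}{6 + r} = \frac{2 + r t}{6 + r}$)
$N{\left(d{\left(R,-4 \right)},1 \right)} 21 = \frac{2 + 1 \cdot 0}{6 + 1} \cdot 21 = \frac{2 + 0}{7} \cdot 21 = \frac{1}{7} \cdot 2 \cdot 21 = \frac{2}{7} \cdot 21 = 6$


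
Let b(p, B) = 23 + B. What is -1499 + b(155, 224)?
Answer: -1252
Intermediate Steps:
-1499 + b(155, 224) = -1499 + (23 + 224) = -1499 + 247 = -1252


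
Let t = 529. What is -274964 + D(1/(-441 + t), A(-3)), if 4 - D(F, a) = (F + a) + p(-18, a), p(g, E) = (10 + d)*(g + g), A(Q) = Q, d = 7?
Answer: -24142361/88 ≈ -2.7435e+5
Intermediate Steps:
p(g, E) = 34*g (p(g, E) = (10 + 7)*(g + g) = 17*(2*g) = 34*g)
D(F, a) = 616 - F - a (D(F, a) = 4 - ((F + a) + 34*(-18)) = 4 - ((F + a) - 612) = 4 - (-612 + F + a) = 4 + (612 - F - a) = 616 - F - a)
-274964 + D(1/(-441 + t), A(-3)) = -274964 + (616 - 1/(-441 + 529) - 1*(-3)) = -274964 + (616 - 1/88 + 3) = -274964 + 54471/88 = -24142361/88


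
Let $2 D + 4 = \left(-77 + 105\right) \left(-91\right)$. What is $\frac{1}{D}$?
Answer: $- \frac{1}{1276} \approx -0.0007837$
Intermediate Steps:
$D = -1276$ ($D = -2 + \frac{\left(-77 + 105\right) \left(-91\right)}{2} = -2 + \frac{28 \left(-91\right)}{2} = -2 + \frac{1}{2} \left(-2548\right) = -2 - 1274 = -1276$)
$\frac{1}{D} = \frac{1}{-1276} = - \frac{1}{1276}$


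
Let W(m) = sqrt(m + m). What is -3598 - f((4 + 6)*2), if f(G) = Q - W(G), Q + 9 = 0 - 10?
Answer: -3579 + 2*sqrt(10) ≈ -3572.7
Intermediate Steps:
W(m) = sqrt(2)*sqrt(m) (W(m) = sqrt(2*m) = sqrt(2)*sqrt(m))
Q = -19 (Q = -9 + (0 - 10) = -9 - 10 = -19)
f(G) = -19 - sqrt(2)*sqrt(G)
-3598 - f((4 + 6)*2) = -3598 - (-19 - sqrt(2)*sqrt((4 + 6)*2)) = -3598 - (-19 - sqrt(2)*sqrt(10*2)) = -3598 - (-19 - sqrt(2)*sqrt(20)) = -3598 - (-19 - sqrt(2)*2*sqrt(5)) = -3598 - (-19 - 2*sqrt(10)) = -3598 + (19 + 2*sqrt(10)) = -3579 + 2*sqrt(10)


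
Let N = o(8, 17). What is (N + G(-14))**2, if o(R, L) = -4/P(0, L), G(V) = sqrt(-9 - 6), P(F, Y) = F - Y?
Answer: -4319/289 + 8*I*sqrt(15)/17 ≈ -14.945 + 1.8226*I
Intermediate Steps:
G(V) = I*sqrt(15) (G(V) = sqrt(-15) = I*sqrt(15))
o(R, L) = 4/L (o(R, L) = -4/(0 - L) = -4*(-1/L) = -(-4)/L = 4/L)
N = 4/17 ≈ 0.23529
(N + G(-14))**2 = (4/17 + I*sqrt(15))**2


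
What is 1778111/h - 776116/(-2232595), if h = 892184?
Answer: 4662240005389/1991885537480 ≈ 2.3406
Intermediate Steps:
1778111/h - 776116/(-2232595) = 1778111/892184 - 776116/(-2232595) = 1778111*(1/892184) - 776116*(-1/2232595) = 1778111/892184 + 776116/2232595 = 4662240005389/1991885537480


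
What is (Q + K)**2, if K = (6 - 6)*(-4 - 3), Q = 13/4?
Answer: 169/16 ≈ 10.563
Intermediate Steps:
Q = 13/4 (Q = (1/4)*13 = 13/4 ≈ 3.2500)
K = 0 (K = 0*(-7) = 0)
(Q + K)**2 = (13/4 + 0)**2 = (13/4)**2 = 169/16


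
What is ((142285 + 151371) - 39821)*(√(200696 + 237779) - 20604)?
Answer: -5230016340 + 1269175*√17539 ≈ -5.0619e+9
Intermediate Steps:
((142285 + 151371) - 39821)*(√(200696 + 237779) - 20604) = (293656 - 39821)*(√438475 - 20604) = 253835*(5*√17539 - 20604) = 253835*(-20604 + 5*√17539) = -5230016340 + 1269175*√17539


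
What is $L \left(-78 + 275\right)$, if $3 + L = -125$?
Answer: $-25216$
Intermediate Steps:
$L = -128$ ($L = -3 - 125 = -128$)
$L \left(-78 + 275\right) = - 128 \left(-78 + 275\right) = \left(-128\right) 197 = -25216$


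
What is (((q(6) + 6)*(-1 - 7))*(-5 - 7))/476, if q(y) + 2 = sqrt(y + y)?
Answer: 96/119 + 48*sqrt(3)/119 ≈ 1.5054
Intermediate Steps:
q(y) = -2 + sqrt(2)*sqrt(y) (q(y) = -2 + sqrt(y + y) = -2 + sqrt(2*y) = -2 + sqrt(2)*sqrt(y))
(((q(6) + 6)*(-1 - 7))*(-5 - 7))/476 = ((((-2 + sqrt(2)*sqrt(6)) + 6)*(-1 - 7))*(-5 - 7))/476 = ((((-2 + 2*sqrt(3)) + 6)*(-8))*(-12))*(1/476) = (((4 + 2*sqrt(3))*(-8))*(-12))*(1/476) = ((-32 - 16*sqrt(3))*(-12))*(1/476) = (384 + 192*sqrt(3))*(1/476) = 96/119 + 48*sqrt(3)/119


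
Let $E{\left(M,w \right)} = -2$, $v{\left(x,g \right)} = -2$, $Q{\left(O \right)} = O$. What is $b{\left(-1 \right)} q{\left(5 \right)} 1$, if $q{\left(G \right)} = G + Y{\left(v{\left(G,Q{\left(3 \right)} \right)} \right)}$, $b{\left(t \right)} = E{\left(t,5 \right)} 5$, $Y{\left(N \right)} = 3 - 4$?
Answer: $-40$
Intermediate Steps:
$Y{\left(N \right)} = -1$
$b{\left(t \right)} = -10$ ($b{\left(t \right)} = \left(-2\right) 5 = -10$)
$q{\left(G \right)} = -1 + G$ ($q{\left(G \right)} = G - 1 = -1 + G$)
$b{\left(-1 \right)} q{\left(5 \right)} 1 = - 10 \left(-1 + 5\right) 1 = \left(-10\right) 4 \cdot 1 = \left(-40\right) 1 = -40$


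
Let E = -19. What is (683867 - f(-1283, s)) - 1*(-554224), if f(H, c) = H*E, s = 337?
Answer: 1213714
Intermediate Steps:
f(H, c) = -19*H (f(H, c) = H*(-19) = -19*H)
(683867 - f(-1283, s)) - 1*(-554224) = (683867 - (-19)*(-1283)) - 1*(-554224) = (683867 - 1*24377) + 554224 = (683867 - 24377) + 554224 = 659490 + 554224 = 1213714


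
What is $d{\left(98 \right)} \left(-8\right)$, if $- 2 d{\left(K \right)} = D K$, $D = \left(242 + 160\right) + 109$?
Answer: $200312$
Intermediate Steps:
$D = 511$ ($D = 402 + 109 = 511$)
$d{\left(K \right)} = - \frac{511 K}{2}$
$d{\left(98 \right)} \left(-8\right) = \left(- \frac{511}{2}\right) 98 \left(-8\right) = \left(-25039\right) \left(-8\right) = 200312$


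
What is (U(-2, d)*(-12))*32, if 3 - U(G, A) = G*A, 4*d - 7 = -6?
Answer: -1344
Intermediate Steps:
d = 1/4 (d = 7/4 + (1/4)*(-6) = 7/4 - 3/2 = 1/4 ≈ 0.25000)
U(G, A) = 3 - A*G (U(G, A) = 3 - G*A = 3 - A*G)
(U(-2, d)*(-12))*32 = ((3 - 1*1/4*(-2))*(-12))*32 = ((3 + 1/2)*(-12))*32 = ((7/2)*(-12))*32 = -42*32 = -1344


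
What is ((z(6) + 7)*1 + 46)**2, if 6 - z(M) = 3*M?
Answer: 1681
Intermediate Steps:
z(M) = 6 - 3*M
((z(6) + 7)*1 + 46)**2 = (((6 - 3*6) + 7)*1 + 46)**2 = (((6 - 18) + 7)*1 + 46)**2 = ((-12 + 7)*1 + 46)**2 = (-5*1 + 46)**2 = (-5 + 46)**2 = 41**2 = 1681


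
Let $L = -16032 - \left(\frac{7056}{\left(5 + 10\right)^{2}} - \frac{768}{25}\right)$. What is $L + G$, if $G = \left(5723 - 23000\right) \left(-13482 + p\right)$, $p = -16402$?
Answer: $\frac{12907245884}{25} \approx 5.1629 \cdot 10^{8}$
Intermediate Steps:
$G = 516305868$ ($G = \left(5723 - 23000\right) \left(-13482 - 16402\right) = \left(-17277\right) \left(-29884\right) = 516305868$)
$L = - \frac{400816}{25}$ ($L = -16032 - \left(\frac{7056}{15^{2}} - \frac{768}{25}\right) = -16032 - \left(\frac{7056}{225} - \frac{768}{25}\right) = -16032 - \left(7056 \cdot \frac{1}{225} - \frac{768}{25}\right) = -16032 - \left(\frac{784}{25} - \frac{768}{25}\right) = -16032 - \frac{16}{25} = - \frac{400816}{25} \approx -16033.0$)
$L + G = - \frac{400816}{25} + 516305868 = \frac{12907245884}{25}$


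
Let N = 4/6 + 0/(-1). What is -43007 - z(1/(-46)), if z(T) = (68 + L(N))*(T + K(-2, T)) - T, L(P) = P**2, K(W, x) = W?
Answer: -5915873/138 ≈ -42869.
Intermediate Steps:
N = 2/3 (N = 4*(1/6) + 0*(-1) = 2/3 + 0 = 2/3 ≈ 0.66667)
z(T) = -1232/9 + 607*T/9 (z(T) = (68 + (2/3)**2)*(T - 2) - T = (68 + 4/9)*(-2 + T) - T = 616*(-2 + T)/9 - T = (-1232/9 + 616*T/9) - T = -1232/9 + 607*T/9)
-43007 - z(1/(-46)) = -43007 - (-1232/9 + (607/9)/(-46)) = -43007 - (-1232/9 + (607/9)*(-1/46)) = -43007 - (-1232/9 - 607/414) = -43007 - 1*(-19093/138) = -43007 + 19093/138 = -5915873/138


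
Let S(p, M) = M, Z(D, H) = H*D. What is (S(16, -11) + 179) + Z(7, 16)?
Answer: 280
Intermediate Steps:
Z(D, H) = D*H
(S(16, -11) + 179) + Z(7, 16) = (-11 + 179) + 7*16 = 168 + 112 = 280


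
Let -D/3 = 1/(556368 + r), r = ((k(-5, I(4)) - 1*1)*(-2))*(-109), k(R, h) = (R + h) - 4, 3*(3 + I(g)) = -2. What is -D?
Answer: 9/1660166 ≈ 5.4211e-6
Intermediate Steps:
I(g) = -11/3 (I(g) = -3 + (⅓)*(-2) = -3 - ⅔ = -11/3)
k(R, h) = -4 + R + h
r = -8938/3 (r = (((-4 - 5 - 11/3) - 1*1)*(-2))*(-109) = ((-38/3 - 1)*(-2))*(-109) = -41/3*(-2)*(-109) = (82/3)*(-109) = -8938/3 ≈ -2979.3)
D = -9/1660166 (D = -3/(556368 - 8938/3) = -3/1660166/3 = -3*3/1660166 = -9/1660166 ≈ -5.4211e-6)
-D = -1*(-9/1660166) = 9/1660166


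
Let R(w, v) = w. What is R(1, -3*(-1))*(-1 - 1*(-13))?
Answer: 12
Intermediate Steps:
R(1, -3*(-1))*(-1 - 1*(-13)) = 1*(-1 - 1*(-13)) = 1*(-1 + 13) = 1*12 = 12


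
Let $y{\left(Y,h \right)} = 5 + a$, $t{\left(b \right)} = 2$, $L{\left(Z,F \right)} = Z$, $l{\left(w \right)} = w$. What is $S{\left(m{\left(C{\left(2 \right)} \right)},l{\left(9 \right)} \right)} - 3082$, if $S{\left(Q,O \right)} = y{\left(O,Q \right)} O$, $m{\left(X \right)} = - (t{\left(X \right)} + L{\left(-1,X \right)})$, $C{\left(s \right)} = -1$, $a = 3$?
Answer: $-3010$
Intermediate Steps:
$y{\left(Y,h \right)} = 8$ ($y{\left(Y,h \right)} = 5 + 3 = 8$)
$m{\left(X \right)} = -1$ ($m{\left(X \right)} = - (2 - 1) = \left(-1\right) 1 = -1$)
$S{\left(Q,O \right)} = 8 O$
$S{\left(m{\left(C{\left(2 \right)} \right)},l{\left(9 \right)} \right)} - 3082 = 8 \cdot 9 - 3082 = 72 - 3082 = -3010$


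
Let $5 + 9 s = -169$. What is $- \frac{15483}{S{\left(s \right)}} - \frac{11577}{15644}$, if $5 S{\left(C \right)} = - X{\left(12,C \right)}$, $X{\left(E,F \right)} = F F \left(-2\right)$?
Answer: $- \frac{2744403099}{26313208} \approx -104.3$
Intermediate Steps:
$s = - \frac{58}{3}$ ($s = - \frac{5}{9} + \frac{1}{9} \left(-169\right) = - \frac{5}{9} - \frac{169}{9} = - \frac{58}{3} \approx -19.333$)
$X{\left(E,F \right)} = - 2 F^{2}$ ($X{\left(E,F \right)} = F^{2} \left(-2\right) = - 2 F^{2}$)
$S{\left(C \right)} = \frac{2 C^{2}}{5}$ ($S{\left(C \right)} = \frac{\left(-1\right) \left(- 2 C^{2}\right)}{5} = \frac{2 C^{2}}{5}$)
$- \frac{15483}{S{\left(s \right)}} - \frac{11577}{15644} = - \frac{15483}{\frac{2}{5} \left(- \frac{58}{3}\right)^{2}} - \frac{11577}{15644} = - \frac{15483}{\frac{2}{5} \cdot \frac{3364}{9}} - \frac{11577}{15644} = - \frac{15483}{\frac{6728}{45}} - \frac{11577}{15644} = \left(-15483\right) \frac{45}{6728} - \frac{11577}{15644} = - \frac{696735}{6728} - \frac{11577}{15644} = - \frac{2744403099}{26313208}$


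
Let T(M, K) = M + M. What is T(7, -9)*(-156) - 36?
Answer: -2220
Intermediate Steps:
T(M, K) = 2*M
T(7, -9)*(-156) - 36 = (2*7)*(-156) - 36 = 14*(-156) - 36 = -2184 - 36 = -2220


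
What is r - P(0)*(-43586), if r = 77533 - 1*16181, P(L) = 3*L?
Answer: 61352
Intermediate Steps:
r = 61352 (r = 77533 - 16181 = 61352)
r - P(0)*(-43586) = 61352 - 3*0*(-43586) = 61352 - 0*(-43586) = 61352 - 1*0 = 61352 + 0 = 61352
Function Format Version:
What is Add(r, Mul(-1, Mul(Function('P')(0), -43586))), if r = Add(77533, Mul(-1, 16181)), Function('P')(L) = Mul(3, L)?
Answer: 61352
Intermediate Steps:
r = 61352 (r = Add(77533, -16181) = 61352)
Add(r, Mul(-1, Mul(Function('P')(0), -43586))) = Add(61352, Mul(-1, Mul(Mul(3, 0), -43586))) = Add(61352, Mul(-1, Mul(0, -43586))) = Add(61352, Mul(-1, 0)) = Add(61352, 0) = 61352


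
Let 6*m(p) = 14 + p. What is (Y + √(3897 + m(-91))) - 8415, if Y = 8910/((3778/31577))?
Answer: 124779600/1889 + √139830/6 ≈ 66118.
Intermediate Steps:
m(p) = 7/3 + p/6 (m(p) = (14 + p)/6 = 7/3 + p/6)
Y = 140675535/1889 (Y = 8910/((3778*(1/31577))) = 8910/(3778/31577) = 8910*(31577/3778) = 140675535/1889 ≈ 74471.)
(Y + √(3897 + m(-91))) - 8415 = (140675535/1889 + √(3897 + (7/3 + (⅙)*(-91)))) - 8415 = (140675535/1889 + √(3897 + (7/3 - 91/6))) - 8415 = (140675535/1889 + √(3897 - 77/6)) - 8415 = (140675535/1889 + √(23305/6)) - 8415 = (140675535/1889 + √139830/6) - 8415 = 124779600/1889 + √139830/6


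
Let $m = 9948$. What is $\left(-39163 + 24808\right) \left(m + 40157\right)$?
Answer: $-719257275$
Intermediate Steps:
$\left(-39163 + 24808\right) \left(m + 40157\right) = \left(-39163 + 24808\right) \left(9948 + 40157\right) = \left(-14355\right) 50105 = -719257275$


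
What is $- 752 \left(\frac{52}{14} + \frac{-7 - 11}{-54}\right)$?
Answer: $- \frac{63920}{21} \approx -3043.8$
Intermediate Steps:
$- 752 \left(\frac{52}{14} + \frac{-7 - 11}{-54}\right) = - 752 \left(52 \cdot \frac{1}{14} + \left(-7 - 11\right) \left(- \frac{1}{54}\right)\right) = - 752 \left(\frac{26}{7} - - \frac{1}{3}\right) = - 752 \left(\frac{26}{7} + \frac{1}{3}\right) = \left(-752\right) \frac{85}{21} = - \frac{63920}{21}$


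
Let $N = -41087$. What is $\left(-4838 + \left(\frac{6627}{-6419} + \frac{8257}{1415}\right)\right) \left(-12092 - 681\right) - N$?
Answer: $\frac{561099881766491}{9082885} \approx 6.1775 \cdot 10^{7}$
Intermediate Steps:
$\left(-4838 + \left(\frac{6627}{-6419} + \frac{8257}{1415}\right)\right) \left(-12092 - 681\right) - N = \left(-4838 + \left(\frac{6627}{-6419} + \frac{8257}{1415}\right)\right) \left(-12092 - 681\right) - -41087 = \left(-4838 + \left(6627 \left(- \frac{1}{6419}\right) + 8257 \cdot \frac{1}{1415}\right)\right) \left(-12773\right) + 41087 = \left(-4838 + \left(- \frac{6627}{6419} + \frac{8257}{1415}\right)\right) \left(-12773\right) + 41087 = \left(-4838 + \frac{43624478}{9082885}\right) \left(-12773\right) + 41087 = \left(- \frac{43899373152}{9082885}\right) \left(-12773\right) + 41087 = \frac{560726693270496}{9082885} + 41087 = \frac{561099881766491}{9082885}$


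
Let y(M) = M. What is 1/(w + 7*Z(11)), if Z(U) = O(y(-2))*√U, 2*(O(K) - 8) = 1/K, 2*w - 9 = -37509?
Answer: -300000/5624482021 - 868*√11/5624482021 ≈ -5.3850e-5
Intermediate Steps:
w = -18750 (w = 9/2 + (½)*(-37509) = 9/2 - 37509/2 = -18750)
O(K) = 8 + 1/(2*K)
Z(U) = 31*√U/4 (Z(U) = (8 + (½)/(-2))*√U = (8 + (½)*(-½))*√U = (8 - ¼)*√U = 31*√U/4)
1/(w + 7*Z(11)) = 1/(-18750 + 7*(31*√11/4)) = 1/(-18750 + 217*√11/4)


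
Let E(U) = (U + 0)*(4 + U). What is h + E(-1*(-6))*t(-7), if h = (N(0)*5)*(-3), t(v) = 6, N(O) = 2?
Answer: 330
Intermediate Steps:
E(U) = U*(4 + U)
h = -30 (h = (2*5)*(-3) = 10*(-3) = -30)
h + E(-1*(-6))*t(-7) = -30 + ((-1*(-6))*(4 - 1*(-6)))*6 = -30 + (6*(4 + 6))*6 = -30 + (6*10)*6 = -30 + 60*6 = -30 + 360 = 330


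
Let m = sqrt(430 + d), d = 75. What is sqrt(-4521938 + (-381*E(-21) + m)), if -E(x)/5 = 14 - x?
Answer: sqrt(-4455263 + sqrt(505)) ≈ 2110.7*I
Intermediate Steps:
m = sqrt(505) (m = sqrt(430 + 75) = sqrt(505) ≈ 22.472)
E(x) = -70 + 5*x (E(x) = -5*(14 - x) = -70 + 5*x)
sqrt(-4521938 + (-381*E(-21) + m)) = sqrt(-4521938 + (-381*(-70 + 5*(-21)) + sqrt(505))) = sqrt(-4521938 + (-381*(-70 - 105) + sqrt(505))) = sqrt(-4521938 + (-381*(-175) + sqrt(505))) = sqrt(-4521938 + (66675 + sqrt(505))) = sqrt(-4455263 + sqrt(505))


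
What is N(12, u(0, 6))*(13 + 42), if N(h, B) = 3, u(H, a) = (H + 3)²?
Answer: 165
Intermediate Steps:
u(H, a) = (3 + H)²
N(12, u(0, 6))*(13 + 42) = 3*(13 + 42) = 3*55 = 165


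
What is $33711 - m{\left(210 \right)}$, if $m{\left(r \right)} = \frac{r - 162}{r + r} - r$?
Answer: $\frac{1187231}{35} \approx 33921.0$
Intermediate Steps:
$m{\left(r \right)} = - r + \frac{-162 + r}{2 r}$ ($m{\left(r \right)} = \frac{-162 + r}{2 r} - r = - r + \frac{-162 + r}{2 r}$)
$33711 - m{\left(210 \right)} = 33711 - \left(\frac{1}{2} - 210 - \frac{81}{210}\right) = 33711 - \left(\frac{1}{2} - 210 - \frac{27}{70}\right) = 33711 - - \frac{7346}{35} = 33711 + \frac{7346}{35} = \frac{1187231}{35}$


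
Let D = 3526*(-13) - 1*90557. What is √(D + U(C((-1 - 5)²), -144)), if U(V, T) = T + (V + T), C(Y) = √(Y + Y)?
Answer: √(-136683 + 6*√2) ≈ 369.7*I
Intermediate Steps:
C(Y) = √2*√Y (C(Y) = √(2*Y) = √2*√Y)
U(V, T) = V + 2*T (U(V, T) = T + (T + V) = V + 2*T)
D = -136395 (D = -45838 - 90557 = -136395)
√(D + U(C((-1 - 5)²), -144)) = √(-136395 + (√2*√((-1 - 5)²) + 2*(-144))) = √(-136395 + (√2*√((-6)²) - 288)) = √(-136395 + (√2*√36 - 288)) = √(-136395 + (√2*6 - 288)) = √(-136395 + (6*√2 - 288)) = √(-136395 + (-288 + 6*√2)) = √(-136683 + 6*√2)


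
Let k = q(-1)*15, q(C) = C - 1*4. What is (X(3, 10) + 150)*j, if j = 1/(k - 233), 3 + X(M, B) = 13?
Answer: -40/77 ≈ -0.51948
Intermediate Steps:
q(C) = -4 + C (q(C) = C - 4 = -4 + C)
X(M, B) = 10 (X(M, B) = -3 + 13 = 10)
k = -75 (k = (-4 - 1)*15 = -5*15 = -75)
j = -1/308 (j = 1/(-75 - 233) = 1/(-308) = -1/308 ≈ -0.0032468)
(X(3, 10) + 150)*j = (10 + 150)*(-1/308) = 160*(-1/308) = -40/77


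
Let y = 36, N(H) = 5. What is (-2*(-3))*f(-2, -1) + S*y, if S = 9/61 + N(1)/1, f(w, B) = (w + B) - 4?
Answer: 8742/61 ≈ 143.31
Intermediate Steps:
f(w, B) = -4 + B + w (f(w, B) = (B + w) - 4 = -4 + B + w)
S = 314/61 (S = 9/61 + 5/1 = 9*(1/61) + 5*1 = 9/61 + 5 = 314/61 ≈ 5.1475)
(-2*(-3))*f(-2, -1) + S*y = (-2*(-3))*(-4 - 1 - 2) + (314/61)*36 = 6*(-7) + 11304/61 = -42 + 11304/61 = 8742/61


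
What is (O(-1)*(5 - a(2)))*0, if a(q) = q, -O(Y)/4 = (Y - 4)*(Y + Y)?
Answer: 0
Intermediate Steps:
O(Y) = -8*Y*(-4 + Y) (O(Y) = -4*(Y - 4)*(Y + Y) = -4*(-4 + Y)*2*Y = -8*Y*(-4 + Y))
(O(-1)*(5 - a(2)))*0 = ((8*(-1)*(4 - 1*(-1)))*(5 - 1*2))*0 = ((8*(-1)*(4 + 1))*(5 - 2))*0 = ((8*(-1)*5)*3)*0 = -40*3*0 = -120*0 = 0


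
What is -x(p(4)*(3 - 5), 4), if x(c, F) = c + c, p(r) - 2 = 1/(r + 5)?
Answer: 76/9 ≈ 8.4444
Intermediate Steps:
p(r) = 2 + 1/(5 + r) (p(r) = 2 + 1/(r + 5) = 2 + 1/(5 + r))
x(c, F) = 2*c
-x(p(4)*(3 - 5), 4) = -2*((11 + 2*4)/(5 + 4))*(3 - 5) = -2*((11 + 8)/9)*(-2) = -2*((⅑)*19)*(-2) = -2*(19/9)*(-2) = -2*(-38)/9 = -1*(-76/9) = 76/9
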